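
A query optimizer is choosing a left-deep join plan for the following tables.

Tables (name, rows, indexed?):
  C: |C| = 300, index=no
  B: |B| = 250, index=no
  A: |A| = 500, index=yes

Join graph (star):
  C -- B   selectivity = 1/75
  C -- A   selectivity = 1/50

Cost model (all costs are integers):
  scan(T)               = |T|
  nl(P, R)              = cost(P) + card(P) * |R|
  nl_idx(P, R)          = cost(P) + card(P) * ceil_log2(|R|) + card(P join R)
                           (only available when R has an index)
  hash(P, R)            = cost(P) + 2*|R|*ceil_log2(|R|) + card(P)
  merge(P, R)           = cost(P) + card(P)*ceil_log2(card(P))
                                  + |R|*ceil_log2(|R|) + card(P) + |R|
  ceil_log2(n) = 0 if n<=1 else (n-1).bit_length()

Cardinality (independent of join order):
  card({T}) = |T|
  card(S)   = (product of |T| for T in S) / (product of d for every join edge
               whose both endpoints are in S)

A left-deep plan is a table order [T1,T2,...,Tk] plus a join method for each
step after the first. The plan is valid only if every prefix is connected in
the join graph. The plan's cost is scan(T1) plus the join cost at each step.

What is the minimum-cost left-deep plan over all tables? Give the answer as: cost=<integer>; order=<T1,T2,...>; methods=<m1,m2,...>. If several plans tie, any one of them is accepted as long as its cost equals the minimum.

Selinger DP (subsets sized 1..n):
  {C}: scan cost=300, card=300
  {B}: scan cost=250, card=250
  {A}: scan cost=500, card=500
  {BC}: card=1000; try (B,hash)→4600, (C,merge)→5500, (B,merge)→5550, (C,hash)→5900, (C,nl)→75250, (B,nl)→75300; best=4600 via (B,hash)
  {AC}: card=3000; try (A,nl_idx)→6000, (C,hash)→6400, (A,merge)→8300, (C,merge)→8500, (A,hash)→9600, (A,nl)→150300 …(+1); best=6000 via (A,nl_idx)
  {ABC}: card=10000; try (B,hash)→13000, (A,hash)→14600, (A,merge)→20600, (A,nl_idx)→23600, (B,merge)→47250, (A,nl)→504600 …(+1); best=13000 via (B,hash)

cost=13000; order=C,A,B; methods=nl_idx,hash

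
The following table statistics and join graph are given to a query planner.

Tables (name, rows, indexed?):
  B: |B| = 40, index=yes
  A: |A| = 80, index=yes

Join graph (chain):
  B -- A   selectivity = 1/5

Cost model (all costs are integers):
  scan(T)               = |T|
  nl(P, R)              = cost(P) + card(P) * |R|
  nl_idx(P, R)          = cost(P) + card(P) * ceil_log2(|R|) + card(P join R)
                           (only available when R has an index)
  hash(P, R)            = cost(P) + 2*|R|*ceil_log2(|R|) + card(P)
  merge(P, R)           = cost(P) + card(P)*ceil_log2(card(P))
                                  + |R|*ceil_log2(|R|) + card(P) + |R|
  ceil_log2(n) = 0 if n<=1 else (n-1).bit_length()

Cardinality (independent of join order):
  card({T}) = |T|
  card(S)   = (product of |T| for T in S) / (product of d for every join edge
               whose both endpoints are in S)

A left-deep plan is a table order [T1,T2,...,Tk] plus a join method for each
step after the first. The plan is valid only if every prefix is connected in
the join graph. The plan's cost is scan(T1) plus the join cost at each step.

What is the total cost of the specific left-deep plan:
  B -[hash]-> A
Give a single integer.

1200

step 1: scan B: cost=40, card=40
step 2: join A via hash
    card(P join A) = 40*80/(5) = 640
    cost = 40 + 2*80*7 + 40 = 1200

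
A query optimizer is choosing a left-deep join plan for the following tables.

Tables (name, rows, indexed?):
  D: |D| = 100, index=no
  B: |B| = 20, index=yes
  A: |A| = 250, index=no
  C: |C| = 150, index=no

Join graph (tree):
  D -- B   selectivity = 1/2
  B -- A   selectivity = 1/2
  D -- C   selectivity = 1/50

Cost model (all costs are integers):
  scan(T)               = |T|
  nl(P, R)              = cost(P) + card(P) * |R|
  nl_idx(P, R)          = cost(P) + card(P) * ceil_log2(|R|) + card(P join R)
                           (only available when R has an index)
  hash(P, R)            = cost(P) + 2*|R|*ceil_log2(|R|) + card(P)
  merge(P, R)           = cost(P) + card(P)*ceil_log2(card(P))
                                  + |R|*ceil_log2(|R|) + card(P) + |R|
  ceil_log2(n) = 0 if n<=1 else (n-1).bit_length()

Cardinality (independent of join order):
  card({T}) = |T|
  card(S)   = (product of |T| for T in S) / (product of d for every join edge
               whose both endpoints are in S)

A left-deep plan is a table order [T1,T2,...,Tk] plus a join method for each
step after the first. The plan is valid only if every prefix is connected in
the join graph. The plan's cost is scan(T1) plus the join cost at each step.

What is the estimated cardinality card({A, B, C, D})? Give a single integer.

375000

Tables in S: A(250), B(20), C(150), D(100)
Edges inside S: D-B(d=2), B-A(d=2), D-C(d=50)
numerator = 250 * 20 * 150 * 100 = 75000000
denominator = 2 * 2 * 50 = 200
card(S) = 75000000 / 200 = 375000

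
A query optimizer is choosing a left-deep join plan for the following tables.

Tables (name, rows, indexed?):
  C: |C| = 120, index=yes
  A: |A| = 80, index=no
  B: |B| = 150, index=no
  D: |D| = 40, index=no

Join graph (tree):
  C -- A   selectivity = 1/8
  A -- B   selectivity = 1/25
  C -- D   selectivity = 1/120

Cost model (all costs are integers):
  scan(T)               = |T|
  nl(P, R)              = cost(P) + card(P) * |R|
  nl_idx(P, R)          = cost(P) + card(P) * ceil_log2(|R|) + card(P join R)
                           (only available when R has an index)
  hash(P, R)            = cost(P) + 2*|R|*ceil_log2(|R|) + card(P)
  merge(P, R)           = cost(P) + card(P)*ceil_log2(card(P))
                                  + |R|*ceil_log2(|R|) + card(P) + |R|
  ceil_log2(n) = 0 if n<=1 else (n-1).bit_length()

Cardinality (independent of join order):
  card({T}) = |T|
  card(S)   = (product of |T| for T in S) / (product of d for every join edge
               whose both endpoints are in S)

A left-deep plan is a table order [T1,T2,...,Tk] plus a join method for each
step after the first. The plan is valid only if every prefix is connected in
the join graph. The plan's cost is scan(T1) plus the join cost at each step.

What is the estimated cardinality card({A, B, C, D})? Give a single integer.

Tables in S: A(80), B(150), C(120), D(40)
Edges inside S: C-A(d=8), A-B(d=25), C-D(d=120)
numerator = 80 * 150 * 120 * 40 = 57600000
denominator = 8 * 25 * 120 = 24000
card(S) = 57600000 / 24000 = 2400

2400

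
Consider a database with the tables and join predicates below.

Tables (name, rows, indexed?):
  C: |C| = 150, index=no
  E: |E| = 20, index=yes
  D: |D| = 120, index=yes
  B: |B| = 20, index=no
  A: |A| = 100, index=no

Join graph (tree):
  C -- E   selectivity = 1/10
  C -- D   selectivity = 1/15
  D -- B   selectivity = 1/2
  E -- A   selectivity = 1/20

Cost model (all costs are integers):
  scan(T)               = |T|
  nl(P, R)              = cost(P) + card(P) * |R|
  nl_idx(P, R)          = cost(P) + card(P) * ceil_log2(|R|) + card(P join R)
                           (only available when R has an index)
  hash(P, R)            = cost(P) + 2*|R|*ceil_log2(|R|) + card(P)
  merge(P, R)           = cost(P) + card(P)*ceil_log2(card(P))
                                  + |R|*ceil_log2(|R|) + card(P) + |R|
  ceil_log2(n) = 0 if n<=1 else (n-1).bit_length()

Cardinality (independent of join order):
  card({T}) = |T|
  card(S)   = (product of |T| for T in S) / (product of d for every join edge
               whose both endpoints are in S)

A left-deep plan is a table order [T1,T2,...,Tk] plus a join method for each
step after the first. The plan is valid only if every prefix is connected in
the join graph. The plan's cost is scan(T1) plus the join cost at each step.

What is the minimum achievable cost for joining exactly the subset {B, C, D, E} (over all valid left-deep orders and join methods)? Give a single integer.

5080

Selinger DP over subsets of {B,C,D,E}:
  {C}: scan cost=150, card=150
  {E}: scan cost=20, card=20
  {D}: scan cost=120, card=120
  {B}: scan cost=20, card=20
  {CE}: card=300; try (E,hash)→500, (E,nl_idx)→1200, (C,merge)→1490, (E,merge)→1620, (C,hash)→2440, (C,nl)→3020 …(+1); best=500 via (E,hash)
  {CD}: card=1200; try (D,hash)→1980, (D,nl_idx)→2400, (C,merge)→2430, (D,merge)→2460, (C,hash)→2640, (C,nl)→18120 …(+1); best=1980 via (D,hash)
  {BD}: card=1200; try (B,hash)→440, (D,merge)→1100, (B,merge)→1200, (D,nl_idx)→1360, (D,hash)→1720, (D,nl)→2420 …(+1); best=440 via (B,hash)
  {CDE}: card=2400; try (D,hash)→2480, (E,hash)→3380, (D,merge)→4460, (D,nl_idx)→5000, (E,nl_idx)→10380, (E,merge)→16500 …(+2); best=2480 via (D,hash)
  {BCD}: card=12000; try (B,hash)→3380, (C,hash)→4040, (C,merge)→16190, (B,merge)→16500, (B,nl)→25980, (C,nl)→180440; best=3380 via (B,hash)
  {BCDE}: card=24000; try (B,hash)→5080, (E,hash)→15580, (B,merge)→33800, (B,nl)→50480, (E,nl_idx)→87380, (E,merge)→183500 …(+1); best=5080 via (B,hash)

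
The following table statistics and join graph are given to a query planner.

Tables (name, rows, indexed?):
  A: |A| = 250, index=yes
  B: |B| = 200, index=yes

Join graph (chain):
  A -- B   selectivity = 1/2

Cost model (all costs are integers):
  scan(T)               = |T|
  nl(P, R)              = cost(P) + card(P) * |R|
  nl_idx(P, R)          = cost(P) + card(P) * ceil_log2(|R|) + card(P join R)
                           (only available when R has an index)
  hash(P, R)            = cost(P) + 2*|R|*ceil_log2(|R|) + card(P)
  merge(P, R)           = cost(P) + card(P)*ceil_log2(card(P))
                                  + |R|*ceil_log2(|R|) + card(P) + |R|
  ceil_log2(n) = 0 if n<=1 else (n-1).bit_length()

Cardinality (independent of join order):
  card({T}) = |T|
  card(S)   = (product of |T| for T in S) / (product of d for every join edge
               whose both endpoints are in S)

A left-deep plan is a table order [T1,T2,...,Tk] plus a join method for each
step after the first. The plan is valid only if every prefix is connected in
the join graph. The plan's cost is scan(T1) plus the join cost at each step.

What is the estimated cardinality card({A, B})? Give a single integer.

25000

Tables in S: A(250), B(200)
Edges inside S: A-B(d=2)
numerator = 250 * 200 = 50000
denominator = 2 = 2
card(S) = 50000 / 2 = 25000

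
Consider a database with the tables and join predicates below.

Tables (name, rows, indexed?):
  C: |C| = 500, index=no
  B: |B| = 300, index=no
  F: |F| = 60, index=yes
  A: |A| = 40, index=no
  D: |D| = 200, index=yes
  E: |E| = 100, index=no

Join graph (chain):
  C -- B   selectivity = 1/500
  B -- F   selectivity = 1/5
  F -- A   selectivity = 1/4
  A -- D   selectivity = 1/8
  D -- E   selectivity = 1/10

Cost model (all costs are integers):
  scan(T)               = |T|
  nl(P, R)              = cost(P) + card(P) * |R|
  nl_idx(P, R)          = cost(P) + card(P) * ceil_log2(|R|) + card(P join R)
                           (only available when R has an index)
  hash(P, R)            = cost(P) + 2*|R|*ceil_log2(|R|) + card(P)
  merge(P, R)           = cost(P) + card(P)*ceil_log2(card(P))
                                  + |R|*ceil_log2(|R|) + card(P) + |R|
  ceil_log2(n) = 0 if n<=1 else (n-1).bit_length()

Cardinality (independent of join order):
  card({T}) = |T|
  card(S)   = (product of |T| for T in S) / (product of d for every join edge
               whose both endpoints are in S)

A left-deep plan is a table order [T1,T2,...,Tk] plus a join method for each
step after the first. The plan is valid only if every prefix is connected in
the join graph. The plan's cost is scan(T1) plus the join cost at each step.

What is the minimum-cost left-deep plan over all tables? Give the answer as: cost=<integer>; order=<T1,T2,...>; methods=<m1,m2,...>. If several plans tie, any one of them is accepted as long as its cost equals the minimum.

cost=952100; order=C,B,F,A,D,E; methods=hash,hash,hash,hash,hash

Selinger DP (subsets sized 1..n):
  {C}: scan cost=500, card=500
  {B}: scan cost=300, card=300
  {F}: scan cost=60, card=60
  {A}: scan cost=40, card=40
  {D}: scan cost=200, card=200
  {E}: scan cost=100, card=100
  {BC}: card=300; try (B,hash)→6400, (C,merge)→8300, (B,merge)→8500, (C,hash)→9600, (C,nl)→150300, (B,nl)→150500; best=6400 via (B,hash)
  {BF}: card=3600; try (F,hash)→1320, (B,merge)→3480, (F,merge)→3720, (B,hash)→5520, (F,nl_idx)→5700, (B,nl)→18060 …(+1); best=1320 via (F,hash)
  {AF}: card=600; try (A,hash)→600, (F,merge)→740, (A,merge)→760, (F,hash)→800, (F,nl_idx)→880, (F,nl)→2440 …(+1); best=600 via (A,hash)
  {AD}: card=1000; try (A,hash)→880, (D,nl_idx)→1360, (D,merge)→2120, (A,merge)→2280, (D,hash)→3280, (D,nl)→8040 …(+1); best=880 via (A,hash)
  {DE}: card=2000; try (E,hash)→1800, (D,merge)→2700, (E,merge)→2800, (D,nl_idx)→2900, (D,hash)→3400, (D,nl)→20100 …(+1); best=1800 via (E,hash)
  {BCF}: card=3600; try (F,hash)→7420, (F,merge)→9820, (F,nl_idx)→11800, (C,hash)→13920, (F,nl)→24400, (C,merge)→53120 …(+1); best=7420 via (F,hash)
  {ABF}: card=36000; try (A,hash)→5400, (B,hash)→6600, (B,merge)→10200, (A,merge)→48400, (A,nl)→145320, (B,nl)→180600; best=5400 via (A,hash)
  {ADF}: card=15000; try (F,hash)→2600, (D,hash)→4400, (D,merge)→9000, (F,merge)→12300, (D,nl_idx)→20400, (F,nl_idx)→21880 …(+2); best=2600 via (F,hash)
  {ADE}: card=10000; try (E,hash)→3280, (A,hash)→4280, (E,merge)→12680, (A,merge)→26080, (A,nl)→81800, (E,nl)→100880; best=3280 via (E,hash)
  {ABCF}: card=36000; try (A,hash)→11500, (C,hash)→50400, (A,merge)→54500, (A,nl)→151420, (C,merge)→622400, (C,nl)→18005400; best=11500 via (A,hash)
  {ABDF}: card=900000; try (B,hash)→23000, (D,hash)→44600, (B,merge)→230600, (D,merge)→619200, (D,nl_idx)→1193400, (B,nl)→4502600 …(+1); best=23000 via (B,hash)
  {ADEF}: card=150000; try (F,hash)→14000, (E,hash)→19000, (F,merge)→153700, (F,nl_idx)→213280, (E,merge)→228400, (F,nl)→603280 …(+1); best=14000 via (F,hash)
  {ABCDF}: card=900000; try (D,hash)→50700, (D,merge)→625300, (C,hash)→932000, (D,nl_idx)→1199500, (D,nl)→7211500, (C,merge)→18928000 …(+1); best=50700 via (D,hash)
  {ABDEF}: card=9000000; try (B,hash)→169400, (E,hash)→924400, (B,merge)→2867000, (E,merge)→18923800, (B,nl)→45014000, (E,nl)→90023000; best=169400 via (B,hash)
  {ABCDEF}: card=9000000; try (E,hash)→952100, (C,hash)→9178400, (E,merge)→18951500, (E,nl)→90050700, (C,merge)→225174400, (C,nl)→4500169400; best=952100 via (E,hash)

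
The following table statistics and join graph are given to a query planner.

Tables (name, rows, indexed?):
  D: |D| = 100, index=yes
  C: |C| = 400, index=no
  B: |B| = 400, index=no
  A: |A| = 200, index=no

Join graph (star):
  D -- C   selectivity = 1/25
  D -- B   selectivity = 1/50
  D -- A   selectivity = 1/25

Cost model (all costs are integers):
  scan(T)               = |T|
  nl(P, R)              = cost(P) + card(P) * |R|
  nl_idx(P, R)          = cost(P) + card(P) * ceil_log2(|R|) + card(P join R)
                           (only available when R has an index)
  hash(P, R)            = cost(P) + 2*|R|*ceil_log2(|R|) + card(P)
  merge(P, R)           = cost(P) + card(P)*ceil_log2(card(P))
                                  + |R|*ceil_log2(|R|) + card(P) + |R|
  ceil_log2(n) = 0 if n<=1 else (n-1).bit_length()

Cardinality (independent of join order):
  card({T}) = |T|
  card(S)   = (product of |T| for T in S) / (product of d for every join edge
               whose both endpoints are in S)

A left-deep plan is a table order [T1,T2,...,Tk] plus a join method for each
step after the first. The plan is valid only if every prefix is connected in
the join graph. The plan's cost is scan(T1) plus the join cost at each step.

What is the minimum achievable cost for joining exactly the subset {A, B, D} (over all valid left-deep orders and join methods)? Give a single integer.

6200

Selinger DP over subsets of {A,B,D}:
  {D}: scan cost=100, card=100
  {B}: scan cost=400, card=400
  {A}: scan cost=200, card=200
  {BD}: card=800; try (D,hash)→2200, (D,nl_idx)→4000, (B,merge)→4900, (D,merge)→5200, (B,hash)→7400, (B,nl)→40100 …(+1); best=2200 via (D,hash)
  {AD}: card=800; try (D,hash)→1800, (D,nl_idx)→2400, (A,merge)→2700, (D,merge)→2800, (A,hash)→3400, (A,nl)→20100 …(+1); best=1800 via (D,hash)
  {ABD}: card=6400; try (A,hash)→6200, (B,hash)→9800, (A,merge)→12800, (B,merge)→14600, (A,nl)→162200, (B,nl)→321800; best=6200 via (A,hash)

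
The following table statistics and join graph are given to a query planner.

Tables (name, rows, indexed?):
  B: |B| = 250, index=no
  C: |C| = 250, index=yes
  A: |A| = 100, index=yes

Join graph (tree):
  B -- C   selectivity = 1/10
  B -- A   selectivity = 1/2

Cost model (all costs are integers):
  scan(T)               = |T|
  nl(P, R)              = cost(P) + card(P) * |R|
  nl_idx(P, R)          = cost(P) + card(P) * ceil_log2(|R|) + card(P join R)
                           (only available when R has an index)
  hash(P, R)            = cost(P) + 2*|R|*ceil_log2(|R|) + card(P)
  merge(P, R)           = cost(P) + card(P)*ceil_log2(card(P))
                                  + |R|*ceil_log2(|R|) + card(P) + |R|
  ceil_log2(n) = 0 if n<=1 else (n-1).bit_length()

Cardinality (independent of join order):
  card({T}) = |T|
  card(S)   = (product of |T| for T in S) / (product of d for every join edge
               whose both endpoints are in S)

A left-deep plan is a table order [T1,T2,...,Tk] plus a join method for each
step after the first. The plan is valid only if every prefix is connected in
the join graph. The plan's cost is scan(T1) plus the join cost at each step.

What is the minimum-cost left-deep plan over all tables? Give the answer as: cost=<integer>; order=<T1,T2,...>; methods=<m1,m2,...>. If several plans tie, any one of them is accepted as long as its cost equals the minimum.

Selinger DP (subsets sized 1..n):
  {B}: scan cost=250, card=250
  {C}: scan cost=250, card=250
  {A}: scan cost=100, card=100
  {BC}: card=6250; try (C,hash)→4500, (B,hash)→4500, (C,merge)→4750, (B,merge)→4750, (C,nl_idx)→8500, (C,nl)→62750 …(+1); best=4500 via (C,hash)
  {AB}: card=12500; try (A,hash)→1900, (B,merge)→3150, (A,merge)→3300, (B,hash)→4200, (A,nl_idx)→14500, (B,nl)→25100 …(+1); best=1900 via (A,hash)
  {ABC}: card=312500; try (A,hash)→12150, (C,hash)→18400, (A,merge)→92800, (C,merge)→191650, (A,nl_idx)→360750, (C,nl_idx)→414400 …(+2); best=12150 via (A,hash)

cost=12150; order=B,C,A; methods=hash,hash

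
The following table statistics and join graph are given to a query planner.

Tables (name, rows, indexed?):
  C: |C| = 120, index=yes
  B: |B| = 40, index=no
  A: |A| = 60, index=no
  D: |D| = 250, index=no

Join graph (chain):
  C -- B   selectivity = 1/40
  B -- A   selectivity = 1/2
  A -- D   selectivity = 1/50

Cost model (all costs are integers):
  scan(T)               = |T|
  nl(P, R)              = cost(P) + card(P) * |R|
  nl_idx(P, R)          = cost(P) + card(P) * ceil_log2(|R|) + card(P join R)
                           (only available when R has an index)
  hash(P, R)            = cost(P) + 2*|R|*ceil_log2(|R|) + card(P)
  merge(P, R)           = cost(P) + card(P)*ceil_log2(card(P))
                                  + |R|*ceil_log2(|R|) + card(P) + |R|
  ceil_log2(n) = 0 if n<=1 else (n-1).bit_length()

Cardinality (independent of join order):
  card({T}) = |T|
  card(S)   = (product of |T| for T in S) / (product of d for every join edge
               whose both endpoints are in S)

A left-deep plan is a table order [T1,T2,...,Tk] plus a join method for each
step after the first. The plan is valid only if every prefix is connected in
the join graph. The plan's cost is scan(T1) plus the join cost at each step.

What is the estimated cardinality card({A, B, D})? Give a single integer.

Tables in S: A(60), B(40), D(250)
Edges inside S: B-A(d=2), A-D(d=50)
numerator = 60 * 40 * 250 = 600000
denominator = 2 * 50 = 100
card(S) = 600000 / 100 = 6000

6000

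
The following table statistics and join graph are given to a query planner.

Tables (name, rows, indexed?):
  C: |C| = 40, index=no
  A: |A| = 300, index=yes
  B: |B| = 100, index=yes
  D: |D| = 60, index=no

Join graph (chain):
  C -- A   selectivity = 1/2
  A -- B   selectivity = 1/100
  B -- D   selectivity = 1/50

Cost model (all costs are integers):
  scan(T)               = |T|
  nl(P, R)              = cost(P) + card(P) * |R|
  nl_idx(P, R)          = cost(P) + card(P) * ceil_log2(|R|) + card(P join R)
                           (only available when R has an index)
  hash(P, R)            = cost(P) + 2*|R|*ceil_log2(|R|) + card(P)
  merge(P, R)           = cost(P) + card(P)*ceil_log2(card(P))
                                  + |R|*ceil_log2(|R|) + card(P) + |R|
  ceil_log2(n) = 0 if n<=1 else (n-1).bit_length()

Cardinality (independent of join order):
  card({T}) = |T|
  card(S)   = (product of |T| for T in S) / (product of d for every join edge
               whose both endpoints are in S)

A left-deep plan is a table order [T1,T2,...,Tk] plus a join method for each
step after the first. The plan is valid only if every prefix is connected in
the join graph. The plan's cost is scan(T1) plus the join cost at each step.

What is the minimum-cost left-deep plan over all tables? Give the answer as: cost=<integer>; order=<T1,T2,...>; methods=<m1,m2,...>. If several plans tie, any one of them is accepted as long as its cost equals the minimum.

Selinger DP (subsets sized 1..n):
  {C}: scan cost=40, card=40
  {A}: scan cost=300, card=300
  {B}: scan cost=100, card=100
  {D}: scan cost=60, card=60
  {AC}: card=6000; try (C,hash)→1080, (A,merge)→3320, (C,merge)→3580, (A,hash)→5480, (A,nl_idx)→6400, (A,nl)→12040 …(+1); best=1080 via (C,hash)
  {AB}: card=300; try (A,nl_idx)→1300, (B,hash)→2000, (B,nl_idx)→2700, (A,merge)→3900, (B,merge)→4100, (A,hash)→5600 …(+2); best=1300 via (A,nl_idx)
  {BD}: card=120; try (B,nl_idx)→600, (D,hash)→920, (B,merge)→1280, (D,merge)→1320, (B,hash)→1520, (B,nl)→6060 …(+1); best=600 via (B,nl_idx)
  {ABC}: card=6000; try (C,hash)→2080, (C,merge)→4580, (B,hash)→8480, (C,nl)→13300, (B,nl_idx)→49080, (B,merge)→85880 …(+1); best=2080 via (C,hash)
  {ABD}: card=360; try (A,nl_idx)→2040, (D,hash)→2320, (A,merge)→4560, (D,merge)→4720, (A,hash)→6120, (D,nl)→19300 …(+1); best=2040 via (A,nl_idx)
  {ABCD}: card=7200; try (C,hash)→2880, (C,merge)→5920, (D,hash)→8800, (C,nl)→16440, (D,merge)→86500, (D,nl)→362080; best=2880 via (C,hash)

cost=2880; order=D,B,A,C; methods=nl_idx,nl_idx,hash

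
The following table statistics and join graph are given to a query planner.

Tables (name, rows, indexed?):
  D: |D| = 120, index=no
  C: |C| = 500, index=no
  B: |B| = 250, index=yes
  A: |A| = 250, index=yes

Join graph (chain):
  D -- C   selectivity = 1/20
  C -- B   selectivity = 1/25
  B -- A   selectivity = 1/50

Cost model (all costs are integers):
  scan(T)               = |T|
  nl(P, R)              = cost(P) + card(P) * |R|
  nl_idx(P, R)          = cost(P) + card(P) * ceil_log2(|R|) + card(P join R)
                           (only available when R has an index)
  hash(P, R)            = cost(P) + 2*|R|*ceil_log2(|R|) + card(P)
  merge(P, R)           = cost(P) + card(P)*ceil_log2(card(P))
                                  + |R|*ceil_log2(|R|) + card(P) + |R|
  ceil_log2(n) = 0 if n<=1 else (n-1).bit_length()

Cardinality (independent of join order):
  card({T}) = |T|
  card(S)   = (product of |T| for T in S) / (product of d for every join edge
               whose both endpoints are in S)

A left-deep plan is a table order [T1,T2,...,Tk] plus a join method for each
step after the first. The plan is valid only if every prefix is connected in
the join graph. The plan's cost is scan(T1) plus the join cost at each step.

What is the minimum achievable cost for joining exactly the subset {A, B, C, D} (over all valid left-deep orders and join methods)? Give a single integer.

Selinger DP over subsets of {A,B,C,D}:
  {D}: scan cost=120, card=120
  {C}: scan cost=500, card=500
  {B}: scan cost=250, card=250
  {A}: scan cost=250, card=250
  {CD}: card=3000; try (D,hash)→2680, (C,merge)→6080, (D,merge)→6460, (C,hash)→9240, (C,nl)→60120, (D,nl)→60500; best=2680 via (D,hash)
  {BC}: card=5000; try (B,hash)→5000, (C,merge)→7500, (B,merge)→7750, (C,hash)→9500, (B,nl_idx)→9500, (C,nl)→125250 …(+1); best=5000 via (B,hash)
  {AB}: card=1250; try (B,nl_idx)→3500, (A,nl_idx)→3500, (B,hash)→4500, (A,hash)→4500, (B,merge)→4750, (A,merge)→4750 …(+2); best=3500 via (B,nl_idx)
  {BCD}: card=30000; try (B,hash)→9680, (D,hash)→11680, (B,merge)→43930, (B,nl_idx)→56680, (D,merge)→75960, (D,nl)→605000 …(+1); best=9680 via (B,hash)
  {ABC}: card=25000; try (C,hash)→13750, (A,hash)→14000, (C,merge)→23500, (A,nl_idx)→70000, (A,merge)→77250, (C,nl)→628500 …(+1); best=13750 via (C,hash)
  {ABCD}: card=150000; try (D,hash)→40430, (A,hash)→43680, (A,nl_idx)→399680, (D,merge)→414710, (A,merge)→491930, (D,nl)→3013750 …(+1); best=40430 via (D,hash)

40430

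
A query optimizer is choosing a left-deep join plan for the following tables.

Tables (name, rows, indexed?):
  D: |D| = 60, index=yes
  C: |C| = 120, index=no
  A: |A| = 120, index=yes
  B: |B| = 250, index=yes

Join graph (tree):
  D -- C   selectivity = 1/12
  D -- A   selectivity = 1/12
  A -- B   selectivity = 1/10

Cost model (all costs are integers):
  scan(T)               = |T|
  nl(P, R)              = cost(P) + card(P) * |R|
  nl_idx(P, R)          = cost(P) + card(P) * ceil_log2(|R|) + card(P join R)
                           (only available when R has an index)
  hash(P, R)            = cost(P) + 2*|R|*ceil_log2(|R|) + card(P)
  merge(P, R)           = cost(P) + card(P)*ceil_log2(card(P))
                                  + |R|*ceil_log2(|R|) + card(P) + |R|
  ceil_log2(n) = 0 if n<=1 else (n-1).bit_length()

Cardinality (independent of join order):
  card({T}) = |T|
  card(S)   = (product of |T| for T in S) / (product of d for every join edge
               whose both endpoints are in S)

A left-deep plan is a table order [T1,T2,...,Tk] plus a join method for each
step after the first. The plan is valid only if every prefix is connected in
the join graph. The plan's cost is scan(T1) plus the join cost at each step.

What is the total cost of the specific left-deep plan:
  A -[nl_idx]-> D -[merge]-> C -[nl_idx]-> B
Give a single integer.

207000

step 1: scan A: cost=120, card=120
step 2: join D via nl_idx
    card(P join D) = 120*60/(12) = 600
    cost = 120 + 120*6 + 600 = 1440
step 3: join C via merge
    card(P join C) = 600*120/(12) = 6000
    cost = 1440 + 600*10 + 120*7 + 600 + 120 = 9000
step 4: join B via nl_idx
    card(P join B) = 6000*250/(10) = 150000
    cost = 9000 + 6000*8 + 150000 = 207000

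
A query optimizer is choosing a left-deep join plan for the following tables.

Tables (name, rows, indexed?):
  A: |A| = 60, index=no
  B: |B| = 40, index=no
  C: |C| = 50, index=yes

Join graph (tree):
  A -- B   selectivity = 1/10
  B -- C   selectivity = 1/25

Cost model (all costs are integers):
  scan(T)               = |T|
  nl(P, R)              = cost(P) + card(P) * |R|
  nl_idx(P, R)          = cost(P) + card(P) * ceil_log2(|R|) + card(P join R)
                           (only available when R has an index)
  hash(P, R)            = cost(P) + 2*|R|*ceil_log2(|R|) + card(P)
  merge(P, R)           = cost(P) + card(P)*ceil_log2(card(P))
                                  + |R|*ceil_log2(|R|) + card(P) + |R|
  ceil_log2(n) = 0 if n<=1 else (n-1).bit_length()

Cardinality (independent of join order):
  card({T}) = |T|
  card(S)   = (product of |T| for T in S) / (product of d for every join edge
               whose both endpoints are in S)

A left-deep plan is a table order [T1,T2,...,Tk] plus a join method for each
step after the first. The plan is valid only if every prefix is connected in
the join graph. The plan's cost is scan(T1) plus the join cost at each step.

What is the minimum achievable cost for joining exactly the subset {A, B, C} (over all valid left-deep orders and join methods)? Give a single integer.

Selinger DP over subsets of {A,B,C}:
  {A}: scan cost=60, card=60
  {B}: scan cost=40, card=40
  {C}: scan cost=50, card=50
  {AB}: card=240; try (B,hash)→600, (A,merge)→740, (B,merge)→760, (A,hash)→800, (A,nl)→2440, (B,nl)→2460; best=600 via (B,hash)
  {BC}: card=80; try (C,nl_idx)→360, (B,hash)→580, (C,merge)→670, (C,hash)→680, (B,merge)→680, (C,nl)→2040 …(+1); best=360 via (C,nl_idx)
  {ABC}: card=480; try (A,hash)→1160, (A,merge)→1420, (C,hash)→1440, (C,nl_idx)→2520, (C,merge)→3110, (A,nl)→5160 …(+1); best=1160 via (A,hash)

1160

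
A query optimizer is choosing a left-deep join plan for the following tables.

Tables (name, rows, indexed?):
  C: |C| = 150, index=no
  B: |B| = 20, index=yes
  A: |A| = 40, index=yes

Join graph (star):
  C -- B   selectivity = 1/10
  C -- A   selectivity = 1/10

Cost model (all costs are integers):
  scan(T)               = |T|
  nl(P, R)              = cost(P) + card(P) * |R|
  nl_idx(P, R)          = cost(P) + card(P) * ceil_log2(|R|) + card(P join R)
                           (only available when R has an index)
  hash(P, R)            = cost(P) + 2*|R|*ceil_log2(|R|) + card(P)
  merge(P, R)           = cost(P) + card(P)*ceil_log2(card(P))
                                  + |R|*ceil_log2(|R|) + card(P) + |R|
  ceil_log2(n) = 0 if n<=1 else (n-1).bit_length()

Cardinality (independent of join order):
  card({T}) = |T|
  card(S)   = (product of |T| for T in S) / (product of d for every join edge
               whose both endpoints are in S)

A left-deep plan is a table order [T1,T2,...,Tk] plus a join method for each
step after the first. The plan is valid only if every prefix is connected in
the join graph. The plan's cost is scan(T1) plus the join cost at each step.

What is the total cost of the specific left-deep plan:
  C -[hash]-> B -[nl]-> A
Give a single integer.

12500

step 1: scan C: cost=150, card=150
step 2: join B via hash
    card(P join B) = 150*20/(10) = 300
    cost = 150 + 2*20*5 + 150 = 500
step 3: join A via nl
    card(P join A) = 300*40/(10) = 1200
    cost = 500 + 300*40 = 12500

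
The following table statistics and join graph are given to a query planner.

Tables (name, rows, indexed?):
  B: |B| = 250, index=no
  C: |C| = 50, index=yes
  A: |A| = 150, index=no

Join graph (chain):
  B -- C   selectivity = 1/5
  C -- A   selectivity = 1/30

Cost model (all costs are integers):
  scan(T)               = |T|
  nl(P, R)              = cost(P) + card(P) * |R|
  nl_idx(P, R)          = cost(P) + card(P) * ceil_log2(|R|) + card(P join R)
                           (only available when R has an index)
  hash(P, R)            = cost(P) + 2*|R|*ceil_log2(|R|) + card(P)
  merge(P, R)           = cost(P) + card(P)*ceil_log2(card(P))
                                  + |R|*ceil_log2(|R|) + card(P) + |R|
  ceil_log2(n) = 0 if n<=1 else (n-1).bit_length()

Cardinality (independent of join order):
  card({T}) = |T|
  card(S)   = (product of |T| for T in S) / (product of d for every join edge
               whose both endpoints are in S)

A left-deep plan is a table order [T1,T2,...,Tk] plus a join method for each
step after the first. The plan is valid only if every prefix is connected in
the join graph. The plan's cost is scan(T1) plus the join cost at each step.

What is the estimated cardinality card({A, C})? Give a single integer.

Tables in S: A(150), C(50)
Edges inside S: C-A(d=30)
numerator = 150 * 50 = 7500
denominator = 30 = 30
card(S) = 7500 / 30 = 250

250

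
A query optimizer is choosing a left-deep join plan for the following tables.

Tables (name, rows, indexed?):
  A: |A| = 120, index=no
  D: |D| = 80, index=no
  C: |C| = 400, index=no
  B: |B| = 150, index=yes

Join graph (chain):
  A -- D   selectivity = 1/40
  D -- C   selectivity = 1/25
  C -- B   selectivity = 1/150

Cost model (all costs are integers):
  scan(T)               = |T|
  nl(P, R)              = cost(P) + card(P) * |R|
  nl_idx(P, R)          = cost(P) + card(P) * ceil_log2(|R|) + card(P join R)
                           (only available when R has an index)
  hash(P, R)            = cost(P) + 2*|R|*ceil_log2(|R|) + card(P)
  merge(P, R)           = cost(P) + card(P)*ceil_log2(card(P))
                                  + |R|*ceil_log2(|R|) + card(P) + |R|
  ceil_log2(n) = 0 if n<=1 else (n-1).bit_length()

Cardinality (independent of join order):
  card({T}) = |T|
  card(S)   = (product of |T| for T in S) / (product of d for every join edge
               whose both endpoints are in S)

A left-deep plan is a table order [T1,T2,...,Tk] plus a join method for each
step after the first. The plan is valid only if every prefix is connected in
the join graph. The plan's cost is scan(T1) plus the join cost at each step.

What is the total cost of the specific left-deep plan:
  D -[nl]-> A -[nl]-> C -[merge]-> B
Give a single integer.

156950

step 1: scan D: cost=80, card=80
step 2: join A via nl
    card(P join A) = 80*120/(40) = 240
    cost = 80 + 80*120 = 9680
step 3: join C via nl
    card(P join C) = 240*400/(25) = 3840
    cost = 9680 + 240*400 = 105680
step 4: join B via merge
    card(P join B) = 3840*150/(150) = 3840
    cost = 105680 + 3840*12 + 150*8 + 3840 + 150 = 156950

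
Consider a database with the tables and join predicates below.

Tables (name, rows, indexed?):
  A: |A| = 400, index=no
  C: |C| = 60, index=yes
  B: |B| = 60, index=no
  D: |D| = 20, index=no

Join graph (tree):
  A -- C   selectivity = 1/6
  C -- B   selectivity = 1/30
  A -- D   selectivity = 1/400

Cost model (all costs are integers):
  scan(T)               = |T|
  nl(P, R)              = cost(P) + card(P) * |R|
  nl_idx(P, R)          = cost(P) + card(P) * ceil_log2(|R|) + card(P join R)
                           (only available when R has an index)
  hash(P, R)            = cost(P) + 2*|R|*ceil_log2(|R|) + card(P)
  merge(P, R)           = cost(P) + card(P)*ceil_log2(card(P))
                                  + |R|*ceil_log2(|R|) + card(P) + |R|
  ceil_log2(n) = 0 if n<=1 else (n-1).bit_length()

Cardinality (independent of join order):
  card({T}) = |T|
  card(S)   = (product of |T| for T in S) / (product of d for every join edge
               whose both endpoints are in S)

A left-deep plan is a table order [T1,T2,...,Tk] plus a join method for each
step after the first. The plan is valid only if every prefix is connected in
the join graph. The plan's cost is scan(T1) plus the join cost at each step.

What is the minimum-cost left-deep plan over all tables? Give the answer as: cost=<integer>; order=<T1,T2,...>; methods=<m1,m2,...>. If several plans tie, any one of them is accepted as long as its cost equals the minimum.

cost=2240; order=A,D,C,B; methods=hash,nl_idx,hash

Selinger DP (subsets sized 1..n):
  {A}: scan cost=400, card=400
  {C}: scan cost=60, card=60
  {B}: scan cost=60, card=60
  {D}: scan cost=20, card=20
  {AC}: card=4000; try (C,hash)→1520, (A,merge)→4480, (C,merge)→4820, (C,nl_idx)→6800, (A,hash)→7320, (A,nl)→24060 …(+1); best=1520 via (C,hash)
  {AD}: card=20; try (D,hash)→1000, (A,merge)→4140, (D,merge)→4520, (A,hash)→7240, (A,nl)→8020, (D,nl)→8400; best=1000 via (D,hash)
  {BC}: card=120; try (C,nl_idx)→540, (C,hash)→840, (B,hash)→840, (C,merge)→900, (B,merge)→900, (C,nl)→3660 …(+1); best=540 via (C,nl_idx)
  {ABC}: card=8000; try (A,merge)→5500, (B,hash)→6240, (A,hash)→7860, (A,nl)→48540, (B,merge)→53940, (B,nl)→241520; best=5500 via (A,merge)
  {ACD}: card=200; try (C,nl_idx)→1320, (C,merge)→1540, (C,hash)→1740, (C,nl)→2200, (D,hash)→5720, (D,merge)→53640 …(+1); best=1320 via (C,nl_idx)
  {ABCD}: card=400; try (B,hash)→2240, (B,merge)→3540, (B,nl)→13320, (D,hash)→13700, (D,merge)→117620, (D,nl)→165500; best=2240 via (B,hash)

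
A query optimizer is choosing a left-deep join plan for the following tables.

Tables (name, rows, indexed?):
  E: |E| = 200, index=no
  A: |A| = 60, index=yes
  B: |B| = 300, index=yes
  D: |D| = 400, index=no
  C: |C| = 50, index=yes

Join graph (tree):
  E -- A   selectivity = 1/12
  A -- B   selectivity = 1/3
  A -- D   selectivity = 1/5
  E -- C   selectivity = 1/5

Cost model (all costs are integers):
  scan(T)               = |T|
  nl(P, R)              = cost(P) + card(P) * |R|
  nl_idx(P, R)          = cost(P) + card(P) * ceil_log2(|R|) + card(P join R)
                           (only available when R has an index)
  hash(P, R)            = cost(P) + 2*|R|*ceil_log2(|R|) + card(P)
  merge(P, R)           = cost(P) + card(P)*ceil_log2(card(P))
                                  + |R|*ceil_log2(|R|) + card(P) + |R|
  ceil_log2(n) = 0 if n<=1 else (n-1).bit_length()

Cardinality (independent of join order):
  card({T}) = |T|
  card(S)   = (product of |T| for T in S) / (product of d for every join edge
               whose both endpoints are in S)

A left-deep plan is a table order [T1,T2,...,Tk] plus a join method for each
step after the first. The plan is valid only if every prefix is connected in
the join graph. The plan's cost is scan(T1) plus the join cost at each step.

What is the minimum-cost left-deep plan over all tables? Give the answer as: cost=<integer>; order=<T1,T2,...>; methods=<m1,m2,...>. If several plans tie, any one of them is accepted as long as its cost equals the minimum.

cost=825320; order=E,A,C,D,B; methods=hash,hash,hash,hash

Selinger DP (subsets sized 1..n):
  {E}: scan cost=200, card=200
  {A}: scan cost=60, card=60
  {B}: scan cost=300, card=300
  {D}: scan cost=400, card=400
  {C}: scan cost=50, card=50
  {AE}: card=1000; try (A,hash)→1120, (E,merge)→2280, (A,nl_idx)→2400, (A,merge)→2420, (E,hash)→3320, (E,nl)→12060 …(+1); best=1120 via (A,hash)
  {CE}: card=2000; try (C,hash)→1000, (E,merge)→2200, (C,merge)→2350, (E,hash)→3300, (C,nl_idx)→3400, (E,nl)→10050 …(+1); best=1000 via (C,hash)
  {AB}: card=6000; try (A,hash)→1320, (B,merge)→3480, (A,merge)→3720, (B,hash)→5520, (B,nl_idx)→6600, (A,nl_idx)→8100 …(+2); best=1320 via (A,hash)
  {AD}: card=4800; try (A,hash)→1520, (D,merge)→4480, (A,merge)→4820, (D,hash)→7320, (A,nl_idx)→7600, (D,nl)→24060 …(+1); best=1520 via (A,hash)
  {ABE}: card=100000; try (B,hash)→7520, (E,hash)→10520, (B,merge)→15120, (E,merge)→87120, (B,nl_idx)→110120, (B,nl)→301120 …(+1); best=7520 via (B,hash)
  {ADE}: card=80000; try (D,hash)→9320, (E,hash)→9520, (D,merge)→16120, (E,merge)→70520, (D,nl)→401120, (E,nl)→961520; best=9320 via (D,hash)
  {ACE}: card=10000; try (C,hash)→2720, (A,hash)→3720, (C,merge)→12470, (C,nl_idx)→17120, (A,nl_idx)→23000, (A,merge)→25420 …(+2); best=2720 via (C,hash)
  {ABD}: card=480000; try (B,hash)→11720, (D,hash)→14520, (B,merge)→71720, (D,merge)→89320, (B,nl_idx)→524720, (B,nl)→1441520 …(+1); best=11720 via (B,hash)
  {ABDE}: card=8000000; try (B,hash)→94720, (D,hash)→114720, (E,hash)→494920, (B,merge)→1452320, (D,merge)→1811520, (B,nl_idx)→8729320 …(+4); best=94720 via (B,hash)
  {ABCE}: card=1000000; try (B,hash)→18120, (C,hash)→108120, (B,merge)→155720, (B,nl_idx)→1092720, (C,nl_idx)→1607520, (C,merge)→1807870 …(+2); best=18120 via (B,hash)
  {ACDE}: card=800000; try (D,hash)→19920, (C,hash)→89920, (D,merge)→156720, (C,nl_idx)→1289320, (C,merge)→1449670, (D,nl)→4002720 …(+1); best=19920 via (D,hash)
  {ABCDE}: card=80000000; try (B,hash)→825320, (D,hash)→1025320, (C,hash)→8095320, (B,merge)→16822920, (D,merge)→21022120, (B,nl_idx)→87219920 …(+5); best=825320 via (B,hash)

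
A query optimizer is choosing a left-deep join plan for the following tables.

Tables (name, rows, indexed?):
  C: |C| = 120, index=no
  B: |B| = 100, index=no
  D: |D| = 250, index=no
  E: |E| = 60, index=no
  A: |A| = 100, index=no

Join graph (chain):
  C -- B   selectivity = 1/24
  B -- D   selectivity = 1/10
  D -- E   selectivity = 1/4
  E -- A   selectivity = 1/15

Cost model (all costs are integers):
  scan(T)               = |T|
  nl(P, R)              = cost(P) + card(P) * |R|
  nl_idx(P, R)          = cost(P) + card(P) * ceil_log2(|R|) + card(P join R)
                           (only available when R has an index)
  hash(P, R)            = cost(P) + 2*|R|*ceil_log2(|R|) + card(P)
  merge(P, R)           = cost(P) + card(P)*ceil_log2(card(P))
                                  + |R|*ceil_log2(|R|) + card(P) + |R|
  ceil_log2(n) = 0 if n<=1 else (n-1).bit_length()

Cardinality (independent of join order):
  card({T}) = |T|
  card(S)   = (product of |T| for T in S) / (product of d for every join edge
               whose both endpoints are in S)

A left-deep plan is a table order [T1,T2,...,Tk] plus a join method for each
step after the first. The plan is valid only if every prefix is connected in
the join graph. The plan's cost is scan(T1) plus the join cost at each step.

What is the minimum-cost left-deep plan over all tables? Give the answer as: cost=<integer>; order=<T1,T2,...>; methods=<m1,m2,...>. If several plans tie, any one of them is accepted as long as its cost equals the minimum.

Selinger DP (subsets sized 1..n):
  {C}: scan cost=120, card=120
  {B}: scan cost=100, card=100
  {D}: scan cost=250, card=250
  {E}: scan cost=60, card=60
  {A}: scan cost=100, card=100
  {BC}: card=500; try (B,hash)→1640, (C,merge)→1860, (C,hash)→1880, (B,merge)→1880, (C,nl)→12100, (B,nl)→12120; best=1640 via (B,hash)
  {BD}: card=2500; try (B,hash)→1900, (D,merge)→3150, (B,merge)→3300, (D,hash)→4200, (D,nl)→25100, (B,nl)→25250; best=1900 via (B,hash)
  {DE}: card=3750; try (E,hash)→1220, (D,merge)→2730, (E,merge)→2920, (D,hash)→4120, (D,nl)→15060, (E,nl)→15250; best=1220 via (E,hash)
  {AE}: card=400; try (E,hash)→920, (A,merge)→1280, (E,merge)→1320, (A,hash)→1520, (A,nl)→6060, (E,nl)→6100; best=920 via (E,hash)
  {BCD}: card=12500; try (C,hash)→6080, (D,hash)→6140, (D,merge)→8890, (C,merge)→35360, (D,nl)→126640, (C,nl)→301900; best=6080 via (C,hash)
  {BDE}: card=37500; try (E,hash)→5120, (B,hash)→6370, (E,merge)→34820, (B,merge)→50770, (E,nl)→151900, (B,nl)→376220; best=5120 via (E,hash)
  {ADE}: card=25000; try (D,hash)→5320, (A,hash)→6370, (D,merge)→7170, (A,merge)→50770, (D,nl)→100920, (A,nl)→376220; best=5320 via (D,hash)
  {BCDE}: card=187500; try (E,hash)→19300, (C,hash)→44300, (E,merge)→194000, (C,merge)→643580, (E,nl)→756080, (C,nl)→4505120; best=19300 via (E,hash)
  {ABDE}: card=250000; try (B,hash)→31720, (A,hash)→44020, (B,merge)→406120, (A,merge)→643420, (B,nl)→2505320, (A,nl)→3755120; best=31720 via (B,hash)
  {ABCDE}: card=1250000; try (A,hash)→208200, (C,hash)→283400, (A,merge)→3582600, (C,merge)→4782680, (A,nl)→18769300, (C,nl)→30031720; best=208200 via (A,hash)

cost=208200; order=D,B,C,E,A; methods=hash,hash,hash,hash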